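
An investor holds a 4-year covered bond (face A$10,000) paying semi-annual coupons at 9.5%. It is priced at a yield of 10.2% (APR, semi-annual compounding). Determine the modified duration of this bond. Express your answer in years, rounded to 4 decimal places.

3.2463 years

Periodic yield y = 0.051. First find Macaulay duration:
  t   CF        PV=CF/(1+0.051)^t    t·PV
  1       475.00       451.9505       451.9505
  2       475.00       430.0195       860.0391
  3       475.00       409.1527     1,227.4582
  4       475.00       389.2985     1,557.1941
  5       475.00       370.4077     1,852.0386
  6       475.00       352.4336     2,114.6016
  7       475.00       335.3317     2,347.3218
  8    10,475.00     7,036.1049    56,288.8389
  Σ                  9,774.6992    66,699.4428
P = 9,774.6992; Macaulay duration = 66,699.4428 / 9,774.6992 = 6.82368 half-year periods = 3.41184 years.
Modified duration = D_Mac / (1 + y) = 3.41184 / 1.051 = 3.24628 years.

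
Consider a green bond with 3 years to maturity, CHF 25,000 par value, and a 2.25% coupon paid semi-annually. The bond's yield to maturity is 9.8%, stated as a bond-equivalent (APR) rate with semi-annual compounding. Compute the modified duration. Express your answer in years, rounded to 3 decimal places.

2.771 years

Periodic yield y = 0.049. First find Macaulay duration:
  t   CF        PV=CF/(1+0.049)^t    t·PV
  1       281.25       268.1125       268.1125
  2       281.25       255.5886       511.1773
  3       281.25       243.6498       730.9494
  4       281.25       232.2686       929.0746
  5       281.25       221.4191     1,107.0955
  6    25,281.25    18,973.4197   113,840.5183
  Σ                 20,194.4584   117,386.9276
P = 20,194.4584; Macaulay duration = 117,386.9276 / 20,194.4584 = 5.81283 half-year periods = 2.90641 years.
Modified duration = D_Mac / (1 + y) = 2.90641 / 1.049 = 2.77065 years.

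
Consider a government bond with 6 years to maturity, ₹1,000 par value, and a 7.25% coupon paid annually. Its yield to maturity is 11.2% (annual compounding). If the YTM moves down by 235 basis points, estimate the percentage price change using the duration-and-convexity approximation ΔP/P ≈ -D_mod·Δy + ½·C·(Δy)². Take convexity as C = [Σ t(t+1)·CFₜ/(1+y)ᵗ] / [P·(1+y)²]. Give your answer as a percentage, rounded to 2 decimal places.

+11.24%

With y = 0.112:
  t   CF        PV=CF/(1+0.112)^t    t·PV        t(t+1)·PV
  1        72.50        65.1978        65.1978         130.3957
  2        72.50        58.6312       117.2623         351.7869
  3        72.50        52.7259       158.1776         632.7103
  4        72.50        47.4153       189.6614         948.3068
  5        72.50        42.6397       213.1985       1,279.1908
  6     1,072.50       567.2423     3,403.4535      23,824.1748
  Σ                    833.8521     4,146.9511      27,166.5653
P = 833.8521; D_Mac = 4.97325 yrs; D_mod = 4.47234 yrs; C = 26.34730.
Duration effect: -4.47234 × (-0.0235) = +0.105100
Convexity effect: 0.5 × 26.34730 × (-0.0235)² = +0.0072751
ΔP/P ≈ +0.105100 + 0.0072751 = +0.112375 = +11.2375%.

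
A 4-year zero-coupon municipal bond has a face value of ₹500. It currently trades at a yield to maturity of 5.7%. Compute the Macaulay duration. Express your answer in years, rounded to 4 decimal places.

A zero-coupon bond has a single cash flow at maturity, so its Macaulay duration equals its maturity: 4 years.

4.0000 years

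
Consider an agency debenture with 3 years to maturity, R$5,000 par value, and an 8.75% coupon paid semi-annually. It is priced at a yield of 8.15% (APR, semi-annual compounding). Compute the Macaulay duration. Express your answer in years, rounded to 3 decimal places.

2.705 years

Periodic yield y = 0.04075. Discount each cash flow and weight by its period:
  t   CF        PV=CF/(1+0.04075)^t    t·PV
  1       218.75       210.1850       210.1850
  2       218.75       201.9553       403.9106
  3       218.75       194.0478       582.1435
  4       218.75       186.4500       745.8000
  5       218.75       179.1496       895.7482
  6     5,218.75     4,106.6527    24,639.9162
  Σ                  5,078.4404    27,477.7034
Price P = Σ PV = 5,078.4404.
Macaulay duration = Σ(t·PV) / P = 27,477.7034 / 5,078.4404 = 5.41066 half-year periods.
In years: 5.41066 / 2 = 2.70533 years.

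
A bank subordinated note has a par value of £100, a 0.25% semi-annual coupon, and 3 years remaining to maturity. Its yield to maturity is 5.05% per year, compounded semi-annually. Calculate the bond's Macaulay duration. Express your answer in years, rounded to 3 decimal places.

Periodic yield y = 0.02525. Discount each cash flow and weight by its period:
  t   CF        PV=CF/(1+0.02525)^t    t·PV
  1        0.125         0.1219         0.1219
  2        0.125         0.1189         0.2378
  3        0.125         0.1160         0.3480
  4        0.125         0.1131         0.4525
  5        0.125         0.1103         0.5517
  6      100.125        86.2112       517.2674
  Σ                     86.7915       518.9794
Price P = Σ PV = 86.7915.
Macaulay duration = Σ(t·PV) / P = 518.9794 / 86.7915 = 5.97961 half-year periods.
In years: 5.97961 / 2 = 2.98980 years.

2.990 years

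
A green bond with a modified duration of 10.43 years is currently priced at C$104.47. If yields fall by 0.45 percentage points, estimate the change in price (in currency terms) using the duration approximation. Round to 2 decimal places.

+C$4.90

Duration approximation: ΔP/P ≈ -D_mod · Δy = -10.43 × (-0.0045) = +0.046935.
ΔP ≈ 104.47 × (+0.046935) = +4.90329945.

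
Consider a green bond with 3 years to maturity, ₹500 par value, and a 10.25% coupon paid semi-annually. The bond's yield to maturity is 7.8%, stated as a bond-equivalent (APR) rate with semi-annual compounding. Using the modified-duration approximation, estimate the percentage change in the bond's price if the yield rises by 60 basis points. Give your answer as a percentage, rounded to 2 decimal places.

Periodic yield y = 0.039. Modified duration first:
  t   CF        PV=CF/(1+0.039)^t    t·PV
  1       25.625        24.6631        24.6631
  2       25.625        23.7374        47.4748
  3       25.625        22.8464        68.5391
  4       25.625        21.9888        87.9552
  5       25.625        21.1634       105.8172
  6      525.625       417.8137     2,506.8825
  Σ                    532.2129     2,841.3319
P = 532.2129; D_Mac = 5.33871 half-year periods = 2.66936 yrs; D_mod = 2.66936/(1+0.039) = 2.56916 yrs.
ΔP/P ≈ -D_mod · Δy = -2.56916 × (+0.006) = -0.015415 = -1.5415%.

-1.54%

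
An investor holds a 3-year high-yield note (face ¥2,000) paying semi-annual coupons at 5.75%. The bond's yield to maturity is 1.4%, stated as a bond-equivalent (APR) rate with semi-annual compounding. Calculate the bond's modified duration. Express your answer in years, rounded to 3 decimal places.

2.792 years

Periodic yield y = 0.007. First find Macaulay duration:
  t   CF        PV=CF/(1+0.007)^t    t·PV
  1        57.50        57.1003        57.1003
  2        57.50        56.7034       113.4067
  3        57.50        56.3092       168.9276
  4        57.50        55.9178       223.6711
  5        57.50        55.5291       277.6454
  6     2,057.50     1,973.1633    11,838.9796
  Σ                  2,254.7230    12,679.7308
P = 2,254.7230; Macaulay duration = 12,679.7308 / 2,254.7230 = 5.62363 half-year periods = 2.81182 years.
Modified duration = D_Mac / (1 + y) = 2.81182 / 1.007 = 2.79227 years.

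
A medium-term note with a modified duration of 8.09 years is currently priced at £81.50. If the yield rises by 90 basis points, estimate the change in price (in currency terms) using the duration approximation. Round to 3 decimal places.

-£5.934

Duration approximation: ΔP/P ≈ -D_mod · Δy = -8.09 × (+0.009) = -0.072810.
ΔP ≈ 81.50 × (-0.072810) = -5.934015.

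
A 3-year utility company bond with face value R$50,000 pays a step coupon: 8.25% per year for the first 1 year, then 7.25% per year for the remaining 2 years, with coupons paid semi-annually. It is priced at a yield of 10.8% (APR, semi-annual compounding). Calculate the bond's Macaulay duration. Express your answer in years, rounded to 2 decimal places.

Periodic yield y = 0.054. Discount each cash flow and weight by its period:
  t   CF        PV=CF/(1+0.054)^t    t·PV
  1     2,062.50     1,956.8311     1,956.8311
  2     2,062.50     1,856.5760     3,713.1520
  3     1,812.50     1,547.9473     4,643.8420
  4     1,812.50     1,468.6407     5,874.5630
  5     1,812.50     1,393.3973     6,966.9864
  6    51,812.50    37,791.2174   226,747.3045
  Σ                 46,014.6099   249,902.6791
Price P = Σ PV = 46,014.6099.
Macaulay duration = Σ(t·PV) / P = 249,902.6791 / 46,014.6099 = 5.43094 half-year periods.
In years: 5.43094 / 2 = 2.71547 years.

2.72 years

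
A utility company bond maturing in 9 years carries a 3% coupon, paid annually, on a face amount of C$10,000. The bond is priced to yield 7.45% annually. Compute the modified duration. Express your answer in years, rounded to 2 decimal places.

Periodic yield y = 0.0745. First find Macaulay duration:
  t   CF        PV=CF/(1+0.0745)^t    t·PV
  1       300.00       279.1996       279.1996
  2       300.00       259.8414       519.6829
  3       300.00       241.8254       725.4763
  4       300.00       225.0586       900.2343
  5       300.00       209.4542     1,047.2712
  6       300.00       194.9318     1,169.5909
  7       300.00       181.4163     1,269.9141
  8       300.00       168.8379     1,350.7031
  9    10,300.00     5,394.8509    48,553.6581
  Σ                  7,155.4162    55,815.7306
P = 7,155.4162; Macaulay duration = 55,815.7306 / 7,155.4162 = 7.80049 years.
Modified duration = D_Mac / (1 + y) = 7.80049 / 1.0745 = 7.25964 years.

7.26 years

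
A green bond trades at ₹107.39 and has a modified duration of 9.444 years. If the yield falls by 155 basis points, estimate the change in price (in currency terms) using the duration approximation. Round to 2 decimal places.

Duration approximation: ΔP/P ≈ -D_mod · Δy = -9.444 × (-0.0155) = +0.146382.
ΔP ≈ 107.39 × (+0.146382) = +15.71996298.

+₹15.72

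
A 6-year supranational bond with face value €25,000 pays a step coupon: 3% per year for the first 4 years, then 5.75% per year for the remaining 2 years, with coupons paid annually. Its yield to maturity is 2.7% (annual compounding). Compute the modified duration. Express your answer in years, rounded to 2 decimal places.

Periodic yield y = 0.027. First find Macaulay duration:
  t   CF        PV=CF/(1+0.027)^t    t·PV
  1       750.00       730.2824       730.2824
  2       750.00       711.0831     1,422.1663
  3       750.00       692.3886     2,077.1659
  4       750.00       674.1856     2,696.7425
  5     1,437.50     1,258.2173     6,291.0863
  6    26,437.50    22,531.8952   135,191.3714
  Σ                 26,598.0523   148,408.8147
P = 26,598.0523; Macaulay duration = 148,408.8147 / 26,598.0523 = 5.57969 years.
Modified duration = D_Mac / (1 + y) = 5.57969 / 1.027 = 5.43300 years.

5.43 years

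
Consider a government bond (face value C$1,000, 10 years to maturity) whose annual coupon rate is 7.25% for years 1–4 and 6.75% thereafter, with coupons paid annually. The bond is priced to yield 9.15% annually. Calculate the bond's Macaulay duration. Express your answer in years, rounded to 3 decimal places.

Periodic yield y = 0.0915. Discount each cash flow and weight by its year:
  t   CF        PV=CF/(1+0.0915)^t    t·PV
  1        72.50        66.4224        66.4224
  2        72.50        60.8542       121.7084
  3        72.50        55.7528       167.2584
  4        72.50        51.0791       204.3163
  5        67.50        43.5698       217.8488
  6        67.50        39.9173       239.5039
  7        67.50        36.5711       255.9974
  8        67.50        33.5053       268.0426
  9        67.50        30.6966       276.2693
  10    1,067.50       444.7649     4,447.6488
  Σ                    863.1334     6,265.0163
Price P = Σ PV = 863.1334.
Macaulay duration = Σ(t·PV) / P = 6,265.0163 / 863.1334 = 7.25846 years.

7.258 years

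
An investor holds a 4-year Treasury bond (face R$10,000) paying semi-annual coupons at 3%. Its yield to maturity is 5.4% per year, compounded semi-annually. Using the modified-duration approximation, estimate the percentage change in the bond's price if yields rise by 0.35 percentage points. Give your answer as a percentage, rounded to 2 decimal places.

-1.29%

Periodic yield y = 0.027. Modified duration first:
  t   CF        PV=CF/(1+0.027)^t    t·PV
  1       150.00       146.0565       146.0565
  2       150.00       142.2166       284.4333
  3       150.00       138.4777       415.4332
  4       150.00       134.8371       539.3485
  5       150.00       131.2922       656.4612
  6       150.00       127.8405       767.0432
  7       150.00       124.4796       871.3571
  8    10,150.00     8,201.6738    65,613.3906
  Σ                  9,146.8741    69,293.5235
P = 9,146.8741; D_Mac = 7.57565 half-year periods = 3.78783 yrs; D_mod = 3.78783/(1+0.027) = 3.68824 yrs.
ΔP/P ≈ -D_mod · Δy = -3.68824 × (+0.0035) = -0.012909 = -1.2909%.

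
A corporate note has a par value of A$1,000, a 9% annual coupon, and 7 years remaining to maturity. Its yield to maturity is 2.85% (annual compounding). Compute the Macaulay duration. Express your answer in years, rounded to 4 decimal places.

Periodic yield y = 0.0285. Discount each cash flow and weight by its year:
  t   CF        PV=CF/(1+0.0285)^t    t·PV
  1        90.00        87.5061        87.5061
  2        90.00        85.0813       170.1625
  3        90.00        82.7236       248.1709
  4        90.00        80.4313       321.7254
  5        90.00        78.2026       391.0129
  6        90.00        76.0356       456.2133
  7     1,090.00       895.3574     6,267.5018
  Σ                  1,385.3378     7,942.2929
Price P = Σ PV = 1,385.3378.
Macaulay duration = Σ(t·PV) / P = 7,942.2929 / 1,385.3378 = 5.73311 years.

5.7331 years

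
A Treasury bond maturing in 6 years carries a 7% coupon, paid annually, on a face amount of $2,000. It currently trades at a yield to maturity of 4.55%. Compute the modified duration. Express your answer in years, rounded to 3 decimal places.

Periodic yield y = 0.0455. First find Macaulay duration:
  t   CF        PV=CF/(1+0.0455)^t    t·PV
  1       140.00       133.9072       133.9072
  2       140.00       128.0796       256.1592
  3       140.00       122.5056       367.5168
  4       140.00       117.1742       468.6967
  5       140.00       112.0748       560.3738
  6     2,140.00     1,638.5872     9,831.5230
  Σ                  2,252.3285    11,618.1768
P = 2,252.3285; Macaulay duration = 11,618.1768 / 2,252.3285 = 5.15830 years.
Modified duration = D_Mac / (1 + y) = 5.15830 / 1.0455 = 4.93381 years.

4.934 years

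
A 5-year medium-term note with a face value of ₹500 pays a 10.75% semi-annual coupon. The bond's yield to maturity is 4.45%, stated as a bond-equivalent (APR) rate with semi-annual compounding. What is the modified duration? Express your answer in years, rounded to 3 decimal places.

4.037 years

Periodic yield y = 0.02225. First find Macaulay duration:
  t   CF        PV=CF/(1+0.02225)^t    t·PV
  1       26.875        26.2900        26.2900
  2       26.875        25.7178        51.4356
  3       26.875        25.1581        75.4742
  4       26.875        24.6105        98.4419
  5       26.875        24.0748       120.3741
  6       26.875        23.5508       141.3048
  7       26.875        23.0382       161.2674
  8       26.875        22.5368       180.2941
  9       26.875        22.0462       198.4161
  10     526.875       422.8014     4,228.0138
  Σ                    639.8246     5,281.3121
P = 639.8246; Macaulay duration = 5,281.3121 / 639.8246 = 8.25431 half-year periods = 4.12716 years.
Modified duration = D_Mac / (1 + y) = 4.12716 / 1.02225 = 4.03733 years.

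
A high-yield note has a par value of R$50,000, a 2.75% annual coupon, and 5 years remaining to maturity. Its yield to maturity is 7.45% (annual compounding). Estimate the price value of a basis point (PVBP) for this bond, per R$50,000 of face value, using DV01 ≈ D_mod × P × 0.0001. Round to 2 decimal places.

R$17.73

Periodic yield y = 0.0745.
  t   CF        PV=CF/(1+0.0745)^t    t·PV
  1     1,375.00     1,279.6650     1,279.6650
  2     1,375.00     1,190.9399     2,381.8799
  3     1,375.00     1,108.3666     3,325.0999
  4     1,375.00     1,031.5185     4,126.0740
  5    51,375.00    35,869.0385   179,345.1927
  Σ                 40,479.5286   190,457.9114
P = 40,479.5286; D_Mac = 4.70504 yrs; D_mod = 4.37882 yrs.
DV01 ≈ 4.37882 × 40,479.5286 × 0.0001 = 17.725259.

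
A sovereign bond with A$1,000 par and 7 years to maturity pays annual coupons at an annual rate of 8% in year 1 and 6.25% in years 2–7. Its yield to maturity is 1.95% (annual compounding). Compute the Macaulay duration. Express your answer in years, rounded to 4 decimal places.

5.9582 years

Periodic yield y = 0.0195. Discount each cash flow and weight by its year:
  t   CF        PV=CF/(1+0.0195)^t    t·PV
  1        80.00        78.4698        78.4698
  2        62.50        60.1320       120.2640
  3        62.50        58.9818       176.9455
  4        62.50        57.8537       231.4148
  5        62.50        56.7471       283.7356
  6        62.50        55.6617       333.9703
  7     1,062.50       928.1503     6,497.0524
  Σ                  1,295.9965     7,721.8524
Price P = Σ PV = 1,295.9965.
Macaulay duration = Σ(t·PV) / P = 7,721.8524 / 1,295.9965 = 5.95824 years.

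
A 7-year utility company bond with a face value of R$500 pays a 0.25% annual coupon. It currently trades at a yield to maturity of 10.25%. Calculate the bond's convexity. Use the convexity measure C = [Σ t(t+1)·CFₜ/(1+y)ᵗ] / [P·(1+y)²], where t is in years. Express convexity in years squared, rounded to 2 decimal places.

45.39

With y = 0.1025:
  t   CF        PV=CF/(1+0.1025)^t    t·PV        t(t+1)·PV
  1         1.25         1.1338         1.1338           2.2676
  2         1.25         1.0284         2.0568           6.1703
  3         1.25         0.9328         2.7983          11.1932
  4         1.25         0.8460         3.3842          16.9210
  5         1.25         0.7674         3.8370          23.0217
  6         1.25         0.6960         4.1763          29.2340
  7       501.25       253.1653     1,772.1572      14,177.2574
  Σ                    258.5697     1,789.5435      14,266.0652
P = 258.5697.
Convexity = Σ t(t+1)·PV / [P·(1+y)²] = 14,266.0652 / (258.5697 × 1.215506) = 45.39096.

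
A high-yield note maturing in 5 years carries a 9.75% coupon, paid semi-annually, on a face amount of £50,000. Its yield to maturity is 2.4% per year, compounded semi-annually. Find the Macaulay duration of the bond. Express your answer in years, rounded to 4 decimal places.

Periodic yield y = 0.012. Discount each cash flow and weight by its period:
  t   CF        PV=CF/(1+0.012)^t    t·PV
  1     2,437.50     2,408.5968     2,408.5968
  2     2,437.50     2,380.0364     4,760.0728
  3     2,437.50     2,351.8146     7,055.4439
  4     2,437.50     2,323.9275     9,295.7100
  5     2,437.50     2,296.3710    11,481.8552
  6     2,437.50     2,269.1413    13,614.8481
  7     2,437.50     2,242.2345    15,695.6417
  8     2,437.50     2,215.6468    17,725.1742
  9     2,437.50     2,189.3743    19,704.3685
  10   52,437.50    46,541.1225   465,411.2245
  Σ                 67,218.2658   567,152.9357
Price P = Σ PV = 67,218.2658.
Macaulay duration = Σ(t·PV) / P = 567,152.9357 / 67,218.2658 = 8.43748 half-year periods.
In years: 8.43748 / 2 = 4.21874 years.

4.2187 years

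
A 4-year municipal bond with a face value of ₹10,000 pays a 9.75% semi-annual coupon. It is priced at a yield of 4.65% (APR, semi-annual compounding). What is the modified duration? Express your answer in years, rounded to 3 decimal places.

Periodic yield y = 0.02325. First find Macaulay duration:
  t   CF        PV=CF/(1+0.02325)^t    t·PV
  1       487.50       476.4232       476.4232
  2       487.50       465.5980       931.1960
  3       487.50       455.0188     1,365.0565
  4       487.50       444.6800     1,778.7200
  5       487.50       434.5761     2,172.8806
  6       487.50       424.7018     2,548.2108
  7       487.50       415.0518     2,905.3629
  8    10,487.50     8,726.0550    69,808.4402
  Σ                 11,842.1048    81,986.2902
P = 11,842.1048; Macaulay duration = 81,986.2902 / 11,842.1048 = 6.92329 half-year periods = 3.46164 years.
Modified duration = D_Mac / (1 + y) = 3.46164 / 1.02325 = 3.38299 years.

3.383 years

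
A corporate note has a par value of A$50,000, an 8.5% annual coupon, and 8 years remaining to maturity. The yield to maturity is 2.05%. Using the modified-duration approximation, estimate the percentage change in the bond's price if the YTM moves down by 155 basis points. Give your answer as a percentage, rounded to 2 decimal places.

+9.84%

Periodic yield y = 0.0205. Modified duration first:
  t   CF        PV=CF/(1+0.0205)^t    t·PV
  1     4,250.00     4,164.6252     4,164.6252
  2     4,250.00     4,080.9654     8,161.9308
  3     4,250.00     3,998.9862    11,996.9585
  4     4,250.00     3,918.6538    15,674.6151
  5     4,250.00     3,839.9351    19,199.6755
  6     4,250.00     3,762.7978    22,576.7865
  7     4,250.00     3,687.2099    25,810.4696
  8    54,250.00    46,120.6766   368,965.4130
  Σ                 73,573.8500   476,550.4743
P = 73,573.8500; D_Mac = 6.47717 yrs; D_mod = 6.47717/(1+0.0205) = 6.34706 yrs.
ΔP/P ≈ -D_mod · Δy = -6.34706 × (-0.0155) = +0.098379 = +9.8379%.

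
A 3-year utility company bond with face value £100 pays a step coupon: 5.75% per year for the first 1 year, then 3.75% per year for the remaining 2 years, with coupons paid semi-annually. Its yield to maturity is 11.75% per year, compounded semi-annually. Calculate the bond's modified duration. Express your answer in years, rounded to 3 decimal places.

Periodic yield y = 0.05875. First find Macaulay duration:
  t   CF        PV=CF/(1+0.05875)^t    t·PV
  1        2.875         2.7155         2.7155
  2        2.875         2.5648         5.1296
  3        1.875         1.5799         4.7396
  4        1.875         1.4922         5.9688
  5        1.875         1.4094         7.0470
  6      101.875        72.3281       433.9686
  Σ                     82.0898       459.5691
P = 82.0898; Macaulay duration = 459.5691 / 82.0898 = 5.59837 half-year periods = 2.79918 years.
Modified duration = D_Mac / (1 + y) = 2.79918 / 1.05875 = 2.64386 years.

2.644 years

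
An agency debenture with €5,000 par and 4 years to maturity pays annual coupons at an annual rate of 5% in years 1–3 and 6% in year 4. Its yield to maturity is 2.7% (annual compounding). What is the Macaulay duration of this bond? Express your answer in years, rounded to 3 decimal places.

Periodic yield y = 0.027. Discount each cash flow and weight by its year:
  t   CF        PV=CF/(1+0.027)^t    t·PV
  1       250.00       243.4275       243.4275
  2       250.00       237.0277       474.0554
  3       250.00       230.7962       692.3886
  4     5,300.00     4,764.2451    19,056.9804
  Σ                  5,475.4965    20,466.8519
Price P = Σ PV = 5,475.4965.
Macaulay duration = Σ(t·PV) / P = 20,466.8519 / 5,475.4965 = 3.73790 years.

3.738 years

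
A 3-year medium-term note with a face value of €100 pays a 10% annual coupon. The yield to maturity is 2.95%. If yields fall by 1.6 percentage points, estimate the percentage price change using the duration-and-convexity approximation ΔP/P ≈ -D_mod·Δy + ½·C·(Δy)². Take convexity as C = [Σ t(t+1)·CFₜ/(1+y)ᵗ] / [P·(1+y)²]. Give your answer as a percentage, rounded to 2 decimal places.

With y = 0.0295:
  t   CF        PV=CF/(1+0.0295)^t    t·PV        t(t+1)·PV
  1        10.00         9.7135         9.7135          19.4269
  2        10.00         9.4351        18.8702          56.6107
  3       110.00       100.8123       302.4370       1,209.7479
  Σ                    119.9609       331.0207       1,285.7855
P = 119.9609; D_Mac = 2.75940 yrs; D_mod = 2.68033 yrs; C = 10.11291.
Duration effect: -2.68033 × (-0.016) = +0.042885
Convexity effect: 0.5 × 10.11291 × (-0.016)² = +0.0012945
ΔP/P ≈ +0.042885 + 0.0012945 = +0.044180 = +4.4180%.

+4.42%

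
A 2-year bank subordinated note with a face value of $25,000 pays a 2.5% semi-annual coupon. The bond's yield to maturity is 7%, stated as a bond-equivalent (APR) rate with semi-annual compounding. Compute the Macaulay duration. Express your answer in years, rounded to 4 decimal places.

Periodic yield y = 0.035. Discount each cash flow and weight by its period:
  t   CF        PV=CF/(1+0.035)^t    t·PV
  1       312.50       301.9324       301.9324
  2       312.50       291.7221       583.4442
  3       312.50       281.8571       845.5713
  4    25,312.50    22,058.3814    88,233.5256
  Σ                 22,933.8929    89,964.4734
Price P = Σ PV = 22,933.8929.
Macaulay duration = Σ(t·PV) / P = 89,964.4734 / 22,933.8929 = 3.92277 half-year periods.
In years: 3.92277 / 2 = 1.96139 years.

1.9614 years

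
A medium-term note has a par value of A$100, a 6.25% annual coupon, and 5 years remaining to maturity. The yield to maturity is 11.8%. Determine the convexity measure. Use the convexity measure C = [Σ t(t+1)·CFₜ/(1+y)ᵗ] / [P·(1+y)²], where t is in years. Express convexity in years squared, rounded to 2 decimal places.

With y = 0.118:
  t   CF        PV=CF/(1+0.118)^t    t·PV        t(t+1)·PV
  1         6.25         5.5903         5.5903          11.1807
  2         6.25         5.0003        10.0006          30.0018
  3         6.25         4.4725        13.4176          53.6705
  4         6.25         4.0005        16.0019          80.0097
  5       106.25        60.8303       304.1515       1,824.9088
  Σ                     79.8940       349.1620       1,999.7716
P = 79.8940.
Convexity = Σ t(t+1)·PV / [P·(1+y)²] = 1,999.7716 / (79.8940 × 1.249924) = 20.02547.

20.03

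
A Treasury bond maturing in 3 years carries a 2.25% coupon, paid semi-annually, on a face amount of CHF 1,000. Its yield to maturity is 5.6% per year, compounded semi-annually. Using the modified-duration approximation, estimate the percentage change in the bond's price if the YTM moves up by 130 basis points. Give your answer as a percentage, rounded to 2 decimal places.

-3.68%

Periodic yield y = 0.028. Modified duration first:
  t   CF        PV=CF/(1+0.028)^t    t·PV
  1        11.25        10.9436        10.9436
  2        11.25        10.6455        21.2910
  3        11.25        10.3556        31.0667
  4        11.25        10.0735        40.2940
  5        11.25         9.7991        48.9956
  6     1,011.25       856.8402     5,141.0414
  Σ                    908.6575     5,293.6321
P = 908.6575; D_Mac = 5.82577 half-year periods = 2.91289 yrs; D_mod = 2.91289/(1+0.028) = 2.83355 yrs.
ΔP/P ≈ -D_mod · Δy = -2.83355 × (+0.013) = -0.036836 = -3.6836%.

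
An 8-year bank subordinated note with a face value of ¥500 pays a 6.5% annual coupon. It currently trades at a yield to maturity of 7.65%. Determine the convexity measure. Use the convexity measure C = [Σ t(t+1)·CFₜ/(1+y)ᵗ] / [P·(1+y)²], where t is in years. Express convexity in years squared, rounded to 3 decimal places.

With y = 0.0765:
  t   CF        PV=CF/(1+0.0765)^t    t·PV        t(t+1)·PV
  1        32.50        30.1904        30.1904          60.3809
  2        32.50        28.0450        56.0900         168.2699
  3        32.50        26.0520        78.1560         312.6241
  4        32.50        24.2007        96.8026         484.0132
  5        32.50        22.4809       112.4044         674.4262
  6        32.50        20.8833       125.2998         877.0987
  7        32.50        19.3993       135.7948       1,086.3585
  8       532.50       295.2619     2,362.0948      21,258.8533
  Σ                    466.5134     2,996.8329      24,922.0248
P = 466.5134.
Convexity = Σ t(t+1)·PV / [P·(1+y)²] = 24,922.0248 / (466.5134 × 1.158852) = 46.09896.

46.099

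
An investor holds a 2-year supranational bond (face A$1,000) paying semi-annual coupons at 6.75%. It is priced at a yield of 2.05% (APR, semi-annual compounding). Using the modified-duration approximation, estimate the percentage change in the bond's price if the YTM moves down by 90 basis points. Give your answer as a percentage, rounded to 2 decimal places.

Periodic yield y = 0.01025. Modified duration first:
  t   CF        PV=CF/(1+0.01025)^t    t·PV
  1        33.75        33.4076        33.4076
  2        33.75        33.0686        66.1372
  3        33.75        32.7331        98.1993
  4     1,033.75       992.4305     3,969.7218
  Σ                  1,091.6398     4,167.4660
P = 1,091.6398; D_Mac = 3.81762 half-year periods = 1.90881 yrs; D_mod = 1.90881/(1+0.01025) = 1.88944 yrs.
ΔP/P ≈ -D_mod · Δy = -1.88944 × (-0.009) = +0.017005 = +1.7005%.

+1.70%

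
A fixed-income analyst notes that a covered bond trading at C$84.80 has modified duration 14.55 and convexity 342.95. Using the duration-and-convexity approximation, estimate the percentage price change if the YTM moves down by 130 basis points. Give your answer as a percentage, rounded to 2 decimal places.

Duration effect: -D_mod·Δy = -14.55 × (-0.013) = +0.189150
Convexity effect: ½·C·(Δy)² = 0.5 × 342.95 × (-0.013)² = +0.028979275
ΔP/P ≈ +0.189150 + 0.028979275 = +0.218129275
= +21.8129275%.

+21.81%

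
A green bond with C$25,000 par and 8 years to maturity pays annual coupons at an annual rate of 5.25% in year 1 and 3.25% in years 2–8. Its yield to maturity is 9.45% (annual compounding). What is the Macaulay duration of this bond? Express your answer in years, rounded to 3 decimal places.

Periodic yield y = 0.0945. Discount each cash flow and weight by its year:
  t   CF        PV=CF/(1+0.0945)^t    t·PV
  1     1,312.50     1,199.1777     1,199.1777
  2       812.50       678.2532     1,356.5064
  3       812.50       619.6923     1,859.0768
  4       812.50       566.1875     2,264.7502
  5       812.50       517.3025     2,586.5123
  6       812.50       472.6382     2,835.8289
  7       812.50       431.8302     3,022.8114
  8    25,812.50    12,534.4113   100,275.2905
  Σ                 17,019.4928   115,399.9540
Price P = Σ PV = 17,019.4928.
Macaulay duration = Σ(t·PV) / P = 115,399.9540 / 17,019.4928 = 6.78046 years.

6.780 years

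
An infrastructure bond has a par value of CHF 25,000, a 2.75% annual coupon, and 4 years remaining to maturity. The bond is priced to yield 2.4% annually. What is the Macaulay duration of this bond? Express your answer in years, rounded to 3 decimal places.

Periodic yield y = 0.024. Discount each cash flow and weight by its year:
  t   CF        PV=CF/(1+0.024)^t    t·PV
  1       687.50       671.3867       671.3867
  2       687.50       655.6511     1,311.3022
  3       687.50       640.2843     1,920.8528
  4    25,687.50    23,362.6452    93,450.5806
  Σ                 25,329.9672    97,354.1223
Price P = Σ PV = 25,329.9672.
Macaulay duration = Σ(t·PV) / P = 97,354.1223 / 25,329.9672 = 3.84344 years.

3.843 years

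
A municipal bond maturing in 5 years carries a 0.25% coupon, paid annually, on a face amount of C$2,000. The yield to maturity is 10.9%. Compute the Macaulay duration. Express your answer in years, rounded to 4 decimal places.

4.9662 years

Periodic yield y = 0.109. Discount each cash flow and weight by its year:
  t   CF        PV=CF/(1+0.109)^t    t·PV
  1         5.00         4.5086         4.5086
  2         5.00         4.0654         8.1309
  3         5.00         3.6659        10.9976
  4         5.00         3.3056        13.2222
  5     2,005.00     1,195.2442     5,976.2210
  Σ                  1,210.7896     6,013.0802
Price P = Σ PV = 1,210.7896.
Macaulay duration = Σ(t·PV) / P = 6,013.0802 / 1,210.7896 = 4.96625 years.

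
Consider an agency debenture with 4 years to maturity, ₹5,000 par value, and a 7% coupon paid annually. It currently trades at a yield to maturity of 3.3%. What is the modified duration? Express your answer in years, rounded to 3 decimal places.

Periodic yield y = 0.033. First find Macaulay duration:
  t   CF        PV=CF/(1+0.033)^t    t·PV
  1       350.00       338.8190       338.8190
  2       350.00       327.9951       655.9903
  3       350.00       317.5171       952.5512
  4     5,350.00     4,698.4271    18,793.7085
  Σ                  5,682.7583    20,741.0690
P = 5,682.7583; Macaulay duration = 20,741.0690 / 5,682.7583 = 3.64982 years.
Modified duration = D_Mac / (1 + y) = 3.64982 / 1.033 = 3.53323 years.

3.533 years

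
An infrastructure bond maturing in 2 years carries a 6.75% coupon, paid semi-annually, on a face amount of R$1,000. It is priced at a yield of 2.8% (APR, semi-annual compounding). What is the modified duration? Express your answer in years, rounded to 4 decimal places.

Periodic yield y = 0.014. First find Macaulay duration:
  t   CF        PV=CF/(1+0.014)^t    t·PV
  1        33.75        33.2840        33.2840
  2        33.75        32.8245        65.6490
  3        33.75        32.3713        97.1138
  4     1,033.75       977.8308     3,911.3231
  Σ                  1,076.3106     4,107.3699
P = 1,076.3106; Macaulay duration = 4,107.3699 / 1,076.3106 = 3.81616 half-year periods = 1.90808 years.
Modified duration = D_Mac / (1 + y) = 1.90808 / 1.014 = 1.88173 years.

1.8817 years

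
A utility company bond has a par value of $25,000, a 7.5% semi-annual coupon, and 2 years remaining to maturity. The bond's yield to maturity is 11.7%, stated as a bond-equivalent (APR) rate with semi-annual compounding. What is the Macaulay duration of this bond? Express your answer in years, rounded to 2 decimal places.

Periodic yield y = 0.0585. Discount each cash flow and weight by its period:
  t   CF        PV=CF/(1+0.0585)^t    t·PV
  1       937.50       885.6873       885.6873
  2       937.50       836.7381     1,673.4762
  3       937.50       790.4942     2,371.4826
  4    25,937.50    20,661.6340    82,646.5361
  Σ                 23,174.5536    87,577.1822
Price P = Σ PV = 23,174.5536.
Macaulay duration = Σ(t·PV) / P = 87,577.1822 / 23,174.5536 = 3.77902 half-year periods.
In years: 3.77902 / 2 = 1.88951 years.

1.89 years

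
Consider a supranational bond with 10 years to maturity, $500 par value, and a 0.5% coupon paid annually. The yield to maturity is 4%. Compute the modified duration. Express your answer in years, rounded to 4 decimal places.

Periodic yield y = 0.04. First find Macaulay duration:
  t   CF        PV=CF/(1+0.04)^t    t·PV
  1         2.50         2.4038         2.4038
  2         2.50         2.3114         4.6228
  3         2.50         2.2225         6.6675
  4         2.50         2.1370         8.5480
  5         2.50         2.0548        10.2741
  6         2.50         1.9758        11.8547
  7         2.50         1.8998        13.2986
  8         2.50         1.8267        14.6138
  9         2.50         1.7565        15.8082
  10      502.50       339.4710     3,394.7099
  Σ                    358.0593     3,482.8015
P = 358.0593; Macaulay duration = 3,482.8015 / 358.0593 = 9.72688 years.
Modified duration = D_Mac / (1 + y) = 9.72688 / 1.04 = 9.35277 years.

9.3528 years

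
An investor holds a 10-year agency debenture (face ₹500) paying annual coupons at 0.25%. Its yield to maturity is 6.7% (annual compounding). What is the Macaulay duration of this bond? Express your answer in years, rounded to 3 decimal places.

9.834 years

Periodic yield y = 0.067. Discount each cash flow and weight by its year:
  t   CF        PV=CF/(1+0.067)^t    t·PV
  1         1.25         1.1715         1.1715
  2         1.25         1.0979         2.1959
  3         1.25         1.0290         3.0870
  4         1.25         0.9644         3.8576
  5         1.25         0.9038         4.5192
  6         1.25         0.8471         5.0825
  7         1.25         0.7939         5.5572
  8         1.25         0.7440         5.9523
  9         1.25         0.6973         6.2759
  10      501.25       262.0657     2,620.6571
  Σ                    270.3147     2,658.3560
Price P = Σ PV = 270.3147.
Macaulay duration = Σ(t·PV) / P = 2,658.3560 / 270.3147 = 9.83430 years.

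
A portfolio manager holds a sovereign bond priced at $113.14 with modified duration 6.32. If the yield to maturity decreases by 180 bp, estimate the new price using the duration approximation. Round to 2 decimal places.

$126.01

Duration approximation: ΔP/P ≈ -D_mod · Δy = -6.32 × (-0.018) = +0.113760.
New price ≈ 113.14 × (1 + 0.113760) = 126.0108064.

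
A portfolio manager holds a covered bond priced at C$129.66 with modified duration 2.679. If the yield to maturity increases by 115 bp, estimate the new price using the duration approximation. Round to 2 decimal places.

Duration approximation: ΔP/P ≈ -D_mod · Δy = -2.679 × (+0.0115) = -0.0308085.
New price ≈ 129.66 × (1 - 0.0308085) = 125.66536989.

C$125.67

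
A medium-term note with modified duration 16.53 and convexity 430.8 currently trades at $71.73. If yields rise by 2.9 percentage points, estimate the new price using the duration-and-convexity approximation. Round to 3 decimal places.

Duration effect: -D_mod·Δy = -16.53 × (+0.029) = -0.479370
Convexity effect: ½·C·(Δy)² = 0.5 × 430.8 × (0.029)² = +0.1811514
ΔP/P ≈ -0.479370 + 0.1811514 = -0.2982186
New price ≈ 71.73 × (1 - 0.2982186) = 50.338779822.

$50.339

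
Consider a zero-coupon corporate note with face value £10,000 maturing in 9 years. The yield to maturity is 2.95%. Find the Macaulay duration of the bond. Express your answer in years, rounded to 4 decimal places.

A zero-coupon bond has a single cash flow at maturity, so its Macaulay duration equals its maturity: 9 years.

9.0000 years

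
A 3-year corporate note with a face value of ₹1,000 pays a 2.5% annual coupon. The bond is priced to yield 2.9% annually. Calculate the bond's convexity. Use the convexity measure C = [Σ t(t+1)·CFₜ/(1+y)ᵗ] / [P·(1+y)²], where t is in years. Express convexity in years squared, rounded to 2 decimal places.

With y = 0.029:
  t   CF        PV=CF/(1+0.029)^t    t·PV        t(t+1)·PV
  1        25.00        24.2954        24.2954          48.5909
  2        25.00        23.6107        47.2214         141.6643
  3     1,025.00       940.7576     2,822.2728      11,289.0913
  Σ                    988.6638     2,893.7897      11,479.3465
P = 988.6638.
Convexity = Σ t(t+1)·PV / [P·(1+y)²] = 11,479.3465 / (988.6638 × 1.058841) = 10.96574.

10.97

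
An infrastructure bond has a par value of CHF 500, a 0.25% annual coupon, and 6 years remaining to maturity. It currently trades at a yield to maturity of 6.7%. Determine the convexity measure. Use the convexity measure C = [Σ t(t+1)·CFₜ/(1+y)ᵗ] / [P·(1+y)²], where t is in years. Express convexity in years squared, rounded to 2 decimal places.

36.51

With y = 0.067:
  t   CF        PV=CF/(1+0.067)^t    t·PV        t(t+1)·PV
  1         1.25         1.1715         1.1715           2.3430
  2         1.25         1.0979         2.1959           6.5877
  3         1.25         1.0290         3.0870          12.3480
  4         1.25         0.9644         3.8576          19.2878
  5         1.25         0.9038         4.5192          27.1150
  6       501.25       339.6784     2,038.0701      14,266.4908
  Σ                    344.8450     2,052.9012      14,334.1723
P = 344.8450.
Convexity = Σ t(t+1)·PV / [P·(1+y)²] = 14,334.1723 / (344.8450 × 1.138489) = 36.51067.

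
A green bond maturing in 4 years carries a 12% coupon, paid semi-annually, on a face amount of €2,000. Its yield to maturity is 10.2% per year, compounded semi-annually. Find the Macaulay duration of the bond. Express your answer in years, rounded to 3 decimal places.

3.314 years

Periodic yield y = 0.051. Discount each cash flow and weight by its period:
  t   CF        PV=CF/(1+0.051)^t    t·PV
  1       120.00       114.1770       114.1770
  2       120.00       108.6365       217.2730
  3       120.00       103.3649       310.0947
  4       120.00        98.3491       393.3964
  5       120.00        93.5767       467.8834
  6       120.00        89.0359       534.2152
  7       120.00        84.7154       593.0076
  8     2,120.00     1,424.0136    11,392.1087
  Σ                  2,115.8690    14,022.1560
Price P = Σ PV = 2,115.8690.
Macaulay duration = Σ(t·PV) / P = 14,022.1560 / 2,115.8690 = 6.62714 half-year periods.
In years: 6.62714 / 2 = 3.31357 years.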